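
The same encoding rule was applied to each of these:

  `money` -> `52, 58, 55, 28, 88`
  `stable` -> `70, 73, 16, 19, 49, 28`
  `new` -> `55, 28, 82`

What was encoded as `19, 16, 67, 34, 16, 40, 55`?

m(#13)→52 and o(#15)→58: differences scale by 3, so n = 3·pos + 13. The formula is n = 3×(alphabet index, a=1) + 13.
Reversing it on 19, 16, 67, 34, 16, 40, 55: 19→(19−13)÷3=2=b, 16→(16−13)÷3=1=a, 67→(67−13)÷3=18=r, 34→(34−13)÷3=7=g, 16→(16−13)÷3=1=a, 40→(40−13)÷3=9=i, 55→(55−13)÷3=14=n.

bargain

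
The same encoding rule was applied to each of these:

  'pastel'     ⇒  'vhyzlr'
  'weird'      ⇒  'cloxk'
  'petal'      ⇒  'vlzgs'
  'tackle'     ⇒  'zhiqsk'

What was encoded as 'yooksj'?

A repeating key of period 3 is used — shifts +6, +7, +6 over and over.
Reversing it on yooksj: y−6=s, o−7=h, o−6=i, k−6=e, s−7=l, j−6=d.

shield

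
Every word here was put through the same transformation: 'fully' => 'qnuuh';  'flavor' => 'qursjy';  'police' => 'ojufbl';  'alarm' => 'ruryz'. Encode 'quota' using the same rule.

This is an affine cipher: with a=0,…,z=25, each position x becomes (5x+17) mod 26.
For quota: q(16)→5·16+17≡19=t; u(20)→5·20+17≡13=n; o(14)→5·14+17≡9=j; t(19)→5·19+17≡8=i; a(0)→5·0+17≡17=r (all mod 26).

tnjir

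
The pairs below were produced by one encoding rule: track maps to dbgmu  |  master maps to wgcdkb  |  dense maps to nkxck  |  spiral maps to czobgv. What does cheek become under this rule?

mrkku

The shift depends on letter class: consonant t→d is +10, but vowel a→g is +6. Vowels shift forward by 6 and consonants shift forward by 10.
Applying it to cheek: c(cons)+10=m, h(cons)+10=r, e(vowel)+6=k, e(vowel)+6=k, k(cons)+10=u.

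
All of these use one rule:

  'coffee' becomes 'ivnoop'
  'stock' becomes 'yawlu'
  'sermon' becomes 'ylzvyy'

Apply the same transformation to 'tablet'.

In coffee: c→i is +6, o→v is +7, f→n is +8, f→o is +9 — the shift increases by 1 each position. Each letter shifts forward by (position + 6), i.e. 6, 7, 8, … — the shift grows by one for each successive letter.
Applying it to tablet: t+6=z, a+7=h, b+8=j, l+9=u, e+10=o, t+11=e.

zhjuoe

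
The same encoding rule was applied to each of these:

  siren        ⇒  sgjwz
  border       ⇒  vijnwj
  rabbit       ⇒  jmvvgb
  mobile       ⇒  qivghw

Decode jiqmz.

roman

s(18)→s(18) and i(8)→g(6) fit y≡9x+12 (mod 26); the inverse of 9 mod 26 is 3. Treating letters as 0–25, the rule is x ↦ 9x + 12 (mod 26).
Undoing it on jiqmz: j(9)→3·(9−12)≡17=r; i(8)→3·(8−12)≡14=o; q(16)→3·(16−12)≡12=m; m(12)→3·(12−12)≡0=a; z(25)→3·(25−12)≡13=n (all mod 26).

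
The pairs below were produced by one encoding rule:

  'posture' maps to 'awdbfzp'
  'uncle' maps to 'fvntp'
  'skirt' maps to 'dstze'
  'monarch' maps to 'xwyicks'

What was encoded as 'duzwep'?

smooth

Shifts by position in posture: pos 0: p→a (+11), pos 1: o→w (+8), pos 2: s→d (+11), pos 3: t→b (+8) — repeating every 2. A repeating key of period 2 is used — shifts +11, +8 over and over.
Decoding duzwep: d−11=s, u−8=m, z−11=o, w−8=o, e−11=t, p−8=h.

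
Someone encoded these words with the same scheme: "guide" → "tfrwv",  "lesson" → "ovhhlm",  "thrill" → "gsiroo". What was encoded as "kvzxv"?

peace

Each pair mirrors across the alphabet (g↔t, u↔f, i↔r): positions sum to 25. This is the alphabet-reversal cipher (Atbash): a becomes z, b becomes y, etc.
Reversing it on kvzxv: k↔p, v↔e, z↔a, x↔c, v↔e.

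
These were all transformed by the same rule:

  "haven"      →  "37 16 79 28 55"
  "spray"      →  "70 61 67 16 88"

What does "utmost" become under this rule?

h(#8)→37 and a(#1)→16: differences scale by 3, so n = 3·pos + 13. Each letter becomes 3×(its alphabet position, a=1..z=26) + 13.
Applying it to utmost: u=21→76, t=20→73, m=13→52, o=15→58, s=19→70, t=20→73.

76 73 52 58 70 73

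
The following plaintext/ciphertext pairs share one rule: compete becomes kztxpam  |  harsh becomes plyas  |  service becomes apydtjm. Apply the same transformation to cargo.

A repeating key of period 3 is used — shifts +8, +11, +7 over and over.
For cargo: c+8=k, a+11=l, r+7=y, g+8=o, o+11=z.

klyoz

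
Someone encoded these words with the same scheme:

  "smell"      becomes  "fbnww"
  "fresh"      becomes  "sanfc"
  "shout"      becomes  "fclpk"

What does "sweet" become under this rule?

fznnk

s(18)→f(5) and m(12)→b(1) fit y≡5x+19 (mod 26); the inverse of 5 mod 26 is 21. Treating letters as 0–25, the rule is x ↦ 5x + 19 (mod 26).
On sweet: s(18)→5·18+19≡5=f; w(22)→5·22+19≡25=z; e(4)→5·4+19≡13=n; e(4)→5·4+19≡13=n; t(19)→5·19+19≡10=k (all mod 26).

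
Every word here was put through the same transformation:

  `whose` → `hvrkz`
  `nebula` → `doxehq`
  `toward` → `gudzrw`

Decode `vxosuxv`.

The output letters match the input read backwards, each shifted +3: whose reversed is esohw. Read the word backwards and shift each letter +3.
Reversing it on vxosuxv: shift back: v−3=s, x−3=u, o−3=l, s−3=p, u−3=r, x−3=u, v−3=s → sulprus; then reverse → surplus.

surplus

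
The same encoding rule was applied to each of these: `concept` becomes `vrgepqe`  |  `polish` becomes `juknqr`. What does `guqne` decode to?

The output letters match the input read backwards, each shifted +2: concept reversed is tpecnoc. Read the word backwards and shift each letter +2.
Undoing it on guqne: shift back: g−2=e, u−2=s, q−2=o, n−2=l, e−2=c → esolc; then reverse → close.

close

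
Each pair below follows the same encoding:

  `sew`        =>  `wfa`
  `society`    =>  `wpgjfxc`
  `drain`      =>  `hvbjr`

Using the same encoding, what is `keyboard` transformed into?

ofcfpbvh

The shift depends on letter class: consonant s→w is +4, but vowel e→f is +1. Two shifts are in play — +1 for a/e/i/o/u, +4 for every other letter.
For keyboard: k(cons)+4=o, e(vowel)+1=f, y(cons)+4=c, b(cons)+4=f, o(vowel)+1=p, a(vowel)+1=b, r(cons)+4=v, d(cons)+4=h.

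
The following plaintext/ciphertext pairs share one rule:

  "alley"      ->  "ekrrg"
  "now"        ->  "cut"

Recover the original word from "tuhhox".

The output letters match the input read backwards, each shifted +6: alley reversed is yella. Read the word backwards and shift each letter +6.
Undoing it on tuhhox: shift back: t−6=n, u−6=o, h−6=b, h−6=b, o−6=i, x−6=r → nobbir; then reverse → ribbon.

ribbon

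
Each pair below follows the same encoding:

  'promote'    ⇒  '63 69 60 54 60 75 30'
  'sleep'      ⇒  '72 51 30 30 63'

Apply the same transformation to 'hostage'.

The formula is n = 3×(alphabet index, a=1) + 15.
Applying it to hostage: h=8→39, o=15→60, s=19→72, t=20→75, a=1→18, g=7→36, e=5→30.

39 60 72 75 18 36 30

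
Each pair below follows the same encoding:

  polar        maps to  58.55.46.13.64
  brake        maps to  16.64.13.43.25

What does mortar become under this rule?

With a=1..z=26, the number is 3·pos + 10.
For mortar: m=13→49, o=15→55, r=18→64, t=20→70, a=1→13, r=18→64.

49.55.64.70.13.64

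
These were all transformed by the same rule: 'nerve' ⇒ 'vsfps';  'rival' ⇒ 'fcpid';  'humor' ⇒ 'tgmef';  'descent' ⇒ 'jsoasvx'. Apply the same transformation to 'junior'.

This is an affine cipher: with a=0,…,z=25, each position x becomes (9x+8) mod 26.
Applying it to junior: j(9)→9·9+8≡11=l; u(20)→9·20+8≡6=g; n(13)→9·13+8≡21=v; i(8)→9·8+8≡2=c; o(14)→9·14+8≡4=e; r(17)→9·17+8≡5=f (all mod 26).

lgvcef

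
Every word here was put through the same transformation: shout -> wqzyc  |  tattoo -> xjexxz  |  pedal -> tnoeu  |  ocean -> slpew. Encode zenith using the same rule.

dnymcs

Shifts by position in shout: pos 0: s→w (+4), pos 1: h→q (+9), pos 2: o→z (+11), pos 3: u→y (+4), pos 4: t→c (+9) — repeating every 3. It's a Vigenère-style cipher with numeric key [4,9,11]: position i shifts by key[i mod 3].
For zenith: z+4=d, e+9=n, n+11=y, i+4=m, t+9=c, h+11=s.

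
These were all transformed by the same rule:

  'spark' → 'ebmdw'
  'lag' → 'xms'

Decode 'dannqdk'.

robbery

Compare letters: s→e is +12, p→b is +12, a→m is +12 — a constant shift. It's a constant shift of +12 (ROT12).
Undoing it on dannqdk: d−12=r, a−12=o, n−12=b, n−12=b, q−12=e, d−12=r, k−12=y.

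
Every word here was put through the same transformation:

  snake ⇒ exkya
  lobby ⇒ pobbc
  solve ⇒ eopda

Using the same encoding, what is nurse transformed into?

s(18)→e(4) and n(13)→x(23) fit y≡17x+10 (mod 26); the inverse of 17 mod 26 is 23. Each letter's alphabet position (a=0..z=25) is mapped through 17·x+10 mod 26 — an affine cipher.
For nurse: n(13)→17·13+10≡23=x; u(20)→17·20+10≡12=m; r(17)→17·17+10≡13=n; s(18)→17·18+10≡4=e; e(4)→17·4+10≡0=a (all mod 26).

xmnea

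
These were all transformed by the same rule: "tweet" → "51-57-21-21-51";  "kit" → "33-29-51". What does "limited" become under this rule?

t(#20)→51 and w(#23)→57: differences scale by 2, so n = 2·pos + 11. Each letter becomes 2×(its alphabet position, a=1..z=26) + 11.
On limited: l=12→35, i=9→29, m=13→37, i=9→29, t=20→51, e=5→21, d=4→19.

35-29-37-29-51-21-19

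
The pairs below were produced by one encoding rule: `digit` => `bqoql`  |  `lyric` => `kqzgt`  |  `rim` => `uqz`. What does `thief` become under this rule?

The output letters match the input read backwards, each shifted +8: digit reversed is tigid. Two steps: reverse the string, then apply a Caesar shift of +8.
Applying it to thief: reverse → feiht; then shift: f+8=n, e+8=m, i+8=q, h+8=p, t+8=b.

nmqpb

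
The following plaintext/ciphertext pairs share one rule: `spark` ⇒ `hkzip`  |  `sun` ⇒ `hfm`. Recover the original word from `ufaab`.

Each letter is replaced by its mirror in the alphabet: a↔z, b↔y, c↔x, and so on (the Atbash cipher).
Decoding ufaab: u↔f, f↔u, a↔z, a↔z, b↔y.

fuzzy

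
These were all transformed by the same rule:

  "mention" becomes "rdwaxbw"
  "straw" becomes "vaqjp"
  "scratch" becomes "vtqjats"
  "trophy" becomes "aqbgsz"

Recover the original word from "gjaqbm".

patrol

m(12)→r(17) and e(4)→d(3) fit y≡5x+9 (mod 26); the inverse of 5 mod 26 is 21. This is an affine cipher: with a=0,…,z=25, each position x becomes (5x+9) mod 26.
Decoding gjaqbm: g(6)→21·(6−9)≡15=p; j(9)→21·(9−9)≡0=a; a(0)→21·(0−9)≡19=t; q(16)→21·(16−9)≡17=r; b(1)→21·(1−9)≡14=o; m(12)→21·(12−9)≡11=l (all mod 26).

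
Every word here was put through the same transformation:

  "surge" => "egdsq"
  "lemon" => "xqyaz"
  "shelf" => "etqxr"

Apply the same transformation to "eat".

This is a Caesar cipher with shift 12.
Applying it to eat: e+12=q, a+12=m, t+12=f.

qmf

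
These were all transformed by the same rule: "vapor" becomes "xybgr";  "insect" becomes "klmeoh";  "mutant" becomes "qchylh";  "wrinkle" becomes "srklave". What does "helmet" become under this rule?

v(21)→x(23) and a(0)→y(24) fit y≡21x+24 (mod 26); the inverse of 21 mod 26 is 5. Each letter's alphabet position (a=0..z=25) is mapped through 21·x+24 mod 26 — an affine cipher.
Applying it to helmet: h(7)→21·7+24≡15=p; e(4)→21·4+24≡4=e; l(11)→21·11+24≡21=v; m(12)→21·12+24≡16=q; e(4)→21·4+24≡4=e; t(19)→21·19+24≡7=h (all mod 26).

pevqeh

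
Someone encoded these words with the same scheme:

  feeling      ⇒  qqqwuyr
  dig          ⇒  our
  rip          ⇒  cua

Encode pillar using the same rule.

The shift depends on letter class: consonant f→q is +11, but vowel e→q is +12. Vowels shift forward by 12 and consonants shift forward by 11.
Applying it to pillar: p(cons)+11=a, i(vowel)+12=u, l(cons)+11=w, l(cons)+11=w, a(vowel)+12=m, r(cons)+11=c.

auwwmc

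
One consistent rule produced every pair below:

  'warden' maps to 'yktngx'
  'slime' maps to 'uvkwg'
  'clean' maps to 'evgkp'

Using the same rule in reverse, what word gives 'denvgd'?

bullet

A repeating key of period 2 is used — shifts +2, +10 over and over.
Decoding denvgd: d−2=b, e−10=u, n−2=l, v−10=l, g−2=e, d−10=t.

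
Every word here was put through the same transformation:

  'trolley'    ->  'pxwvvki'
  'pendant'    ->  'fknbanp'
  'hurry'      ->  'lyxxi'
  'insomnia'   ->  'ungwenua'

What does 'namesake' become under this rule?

t(19)→p(15) and r(17)→x(23) fit y≡9x+0 (mod 26); the inverse of 9 mod 26 is 3. Treating letters as 0–25, the rule is x ↦ 9x + 0 (mod 26).
On namesake: n(13)→9·13+0≡13=n; a(0)→9·0+0≡0=a; m(12)→9·12+0≡4=e; e(4)→9·4+0≡10=k; s(18)→9·18+0≡6=g; a(0)→9·0+0≡0=a; k(10)→9·10+0≡12=m; e(4)→9·4+0≡10=k (all mod 26).

naekgamk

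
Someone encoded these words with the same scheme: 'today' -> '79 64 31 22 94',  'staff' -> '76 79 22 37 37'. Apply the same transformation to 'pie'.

t(#20)→79 and o(#15)→64: differences scale by 3, so n = 3·pos + 19. Each letter becomes 3×(its alphabet position, a=1..z=26) + 19.
Applying it to pie: p=16→67, i=9→46, e=5→34.

67 46 34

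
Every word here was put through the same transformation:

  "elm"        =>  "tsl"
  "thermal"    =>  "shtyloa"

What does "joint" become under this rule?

The output letters match the input read backwards, each shifted +7: elm reversed is mle. Two steps: reverse the string, then apply a Caesar shift of +7.
For joint: reverse → tnioj; then shift: t+7=a, n+7=u, i+7=p, o+7=v, j+7=q.

aupvq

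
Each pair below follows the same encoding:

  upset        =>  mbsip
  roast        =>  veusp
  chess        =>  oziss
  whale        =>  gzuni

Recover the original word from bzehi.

phone

This is an affine cipher: with a=0,…,z=25, each position x becomes (23x+20) mod 26.
Decoding bzehi: b(1)→17·(1−20)≡15=p; z(25)→17·(25−20)≡7=h; e(4)→17·(4−20)≡14=o; h(7)→17·(7−20)≡13=n; i(8)→17·(8−20)≡4=e (all mod 26).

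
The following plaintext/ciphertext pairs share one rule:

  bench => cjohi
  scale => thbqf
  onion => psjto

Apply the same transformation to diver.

enwjs

A repeating key of period 2 is used — shifts +1, +5 over and over.
On diver: d+1=e, i+5=n, v+1=w, e+5=j, r+1=s.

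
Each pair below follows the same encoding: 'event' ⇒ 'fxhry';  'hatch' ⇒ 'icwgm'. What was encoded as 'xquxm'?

worth

In event: e→f is +1, v→x is +2, e→h is +3, n→r is +4 — the shift increases by 1 each position. The shift increases by 1 at each position, starting from +1: 1, 2, 3, ….
Undoing it on xquxm: x−1=w, q−2=o, u−3=r, x−4=t, m−5=h.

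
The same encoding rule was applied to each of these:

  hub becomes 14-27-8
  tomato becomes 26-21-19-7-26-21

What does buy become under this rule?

8-27-31

Letters become their 1-based position plus 6 (so a→7, b→8, …).
Applying it to buy: b=2→8, u=21→27, y=25→31.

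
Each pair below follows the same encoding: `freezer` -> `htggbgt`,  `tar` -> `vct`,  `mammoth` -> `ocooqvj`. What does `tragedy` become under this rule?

vtcigfa

Compare letters: f→h is +2, r→t is +2, e→g is +2 — a constant shift. Each letter is shifted forward by 2 in the alphabet (a Caesar shift of +2).
On tragedy: t+2=v, r+2=t, a+2=c, g+2=i, e+2=g, d+2=f, y+2=a.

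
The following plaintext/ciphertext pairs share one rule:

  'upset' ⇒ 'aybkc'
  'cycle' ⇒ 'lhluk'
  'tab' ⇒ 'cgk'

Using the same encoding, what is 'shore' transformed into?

bquak

The shift depends on letter class: consonant p→y is +9, but vowel u→a is +6. Vowels shift forward by 6 and consonants shift forward by 9.
Applying it to shore: s(cons)+9=b, h(cons)+9=q, o(vowel)+6=u, r(cons)+9=a, e(vowel)+6=k.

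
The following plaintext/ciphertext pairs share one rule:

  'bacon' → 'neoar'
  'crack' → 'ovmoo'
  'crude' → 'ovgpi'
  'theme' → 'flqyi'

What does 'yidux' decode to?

merit

Shifts by position in bacon: pos 0: b→n (+12), pos 1: a→e (+4), pos 2: c→o (+12), pos 3: o→a (+12), pos 4: n→r (+4) — repeating every 3. A repeating key of period 3 is used — shifts +12, +4, +12 over and over.
Decoding yidux: y−12=m, i−4=e, d−12=r, u−12=i, x−4=t.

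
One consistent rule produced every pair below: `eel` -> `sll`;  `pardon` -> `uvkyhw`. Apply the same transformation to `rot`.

avy

The output letters match the input read backwards, each shifted +7: eel reversed is lee. Read the word backwards and shift each letter +7.
On rot: reverse → tor; then shift: t+7=a, o+7=v, r+7=y.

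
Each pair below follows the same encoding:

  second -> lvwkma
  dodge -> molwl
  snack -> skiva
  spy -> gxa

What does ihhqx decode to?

pizza

The output letters match the input read backwards, each shifted +8: second reversed is dnoces. Read the word backwards and shift each letter +8.
Decoding ihhqx: shift back: i−8=a, h−8=z, h−8=z, q−8=i, x−8=p → azzip; then reverse → pizza.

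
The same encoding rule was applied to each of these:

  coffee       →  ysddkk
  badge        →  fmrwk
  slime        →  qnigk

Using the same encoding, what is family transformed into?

dmgina

Each letter's alphabet position (a=0..z=25) is mapped through 19·x+12 mod 26 — an affine cipher.
On family: f(5)→19·5+12≡3=d; a(0)→19·0+12≡12=m; m(12)→19·12+12≡6=g; i(8)→19·8+12≡8=i; l(11)→19·11+12≡13=n; y(24)→19·24+12≡0=a (all mod 26).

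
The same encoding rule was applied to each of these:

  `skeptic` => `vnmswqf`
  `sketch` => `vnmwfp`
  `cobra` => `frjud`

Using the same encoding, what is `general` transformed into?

Shifts by position in skeptic: pos 0: s→v (+3), pos 1: k→n (+3), pos 2: e→m (+8), pos 3: p→s (+3), pos 4: t→w (+3), pos 5: i→q (+8) — repeating every 3. It's a Vigenère-style cipher with numeric key [3,3,8]: position i shifts by key[i mod 3].
On general: g+3=j, e+3=h, n+8=v, e+3=h, r+3=u, a+8=i, l+3=o.

jhvhuio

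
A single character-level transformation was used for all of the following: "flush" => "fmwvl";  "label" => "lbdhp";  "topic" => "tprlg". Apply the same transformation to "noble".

In flush: f→f is +0, l→m is +1, u→w is +2, s→v is +3 — the shift increases by 1 each position. The shift increases by 1 at each position, starting from +0: 0, 1, 2, ….
For noble: n+0=n, o+1=p, b+2=d, l+3=o, e+4=i.

npdoi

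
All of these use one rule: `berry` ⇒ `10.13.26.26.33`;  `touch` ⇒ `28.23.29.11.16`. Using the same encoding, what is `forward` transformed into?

b is letter #2 and maps to 10: an offset of 8. Letters become their 1-based position plus 8 (so a→9, b→10, …).
On forward: f=6→14, o=15→23, r=18→26, w=23→31, a=1→9, r=18→26, d=4→12.

14.23.26.31.9.26.12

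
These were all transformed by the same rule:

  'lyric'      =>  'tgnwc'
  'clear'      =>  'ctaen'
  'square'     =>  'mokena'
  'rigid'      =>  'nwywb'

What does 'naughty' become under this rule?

Each letter's alphabet position (a=0..z=25) is mapped through 25·x+4 mod 26 — an affine cipher.
Applying it to naughty: n(13)→25·13+4≡17=r; a(0)→25·0+4≡4=e; u(20)→25·20+4≡10=k; g(6)→25·6+4≡24=y; h(7)→25·7+4≡23=x; t(19)→25·19+4≡11=l; y(24)→25·24+4≡6=g (all mod 26).

rekyxlg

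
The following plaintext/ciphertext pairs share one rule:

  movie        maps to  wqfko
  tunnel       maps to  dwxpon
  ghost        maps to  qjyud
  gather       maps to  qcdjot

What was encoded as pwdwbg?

future

Shifts by position in movie: pos 0: m→w (+10), pos 1: o→q (+2), pos 2: v→f (+10), pos 3: i→k (+2) — repeating every 2. The shifts repeat in a cycle of length 2: positions 0,1,… shift by +10, +2, then the pattern repeats.
Decoding pwdwbg: p−10=f, w−2=u, d−10=t, w−2=u, b−10=r, g−2=e.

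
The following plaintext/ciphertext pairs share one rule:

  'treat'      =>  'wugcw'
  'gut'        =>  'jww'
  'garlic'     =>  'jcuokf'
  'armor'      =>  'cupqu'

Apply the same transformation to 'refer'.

ugigu

The shift depends on letter class: consonant t→w is +3, but vowel e→g is +2. The rule splits by letter class: vowels +2, consonants +3.
Applying it to refer: r(cons)+3=u, e(vowel)+2=g, f(cons)+3=i, e(vowel)+2=g, r(cons)+3=u.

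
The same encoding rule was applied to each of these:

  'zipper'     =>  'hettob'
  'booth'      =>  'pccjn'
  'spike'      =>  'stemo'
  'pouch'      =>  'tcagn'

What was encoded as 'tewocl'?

z(25)→h(7) and i(8)→e(4) fit y≡17x+24 (mod 26); the inverse of 17 mod 26 is 23. Treating letters as 0–25, the rule is x ↦ 17x + 24 (mod 26).
Reversing it on tewocl: t(19)→23·(19−24)≡15=p; e(4)→23·(4−24)≡8=i; w(22)→23·(22−24)≡6=g; o(14)→23·(14−24)≡4=e; c(2)→23·(2−24)≡14=o; l(11)→23·(11−24)≡13=n (all mod 26).

pigeon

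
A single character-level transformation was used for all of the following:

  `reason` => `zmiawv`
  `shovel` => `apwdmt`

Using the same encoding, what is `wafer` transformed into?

einmz

It's a constant shift of +8 (ROT8).
Applying it to wafer: w+8=e, a+8=i, f+8=n, e+8=m, r+8=z.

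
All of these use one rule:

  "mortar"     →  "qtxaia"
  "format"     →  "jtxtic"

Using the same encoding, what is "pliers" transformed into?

In mortar: m→q is +4, o→t is +5, r→x is +6, t→a is +7 — the shift increases by 1 each position. Letter i (0-indexed) is shifted by i+4, so successive shifts are 4, 5, 6, ….
On pliers: p+4=t, l+5=q, i+6=o, e+7=l, r+8=z, s+9=b.

tqolzb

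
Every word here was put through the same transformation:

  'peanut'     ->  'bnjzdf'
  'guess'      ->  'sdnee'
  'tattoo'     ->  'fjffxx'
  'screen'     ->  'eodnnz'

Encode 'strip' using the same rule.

Vowels shift forward by 9 and consonants shift forward by 12.
For strip: s(cons)+12=e, t(cons)+12=f, r(cons)+12=d, i(vowel)+9=r, p(cons)+12=b.

efdrb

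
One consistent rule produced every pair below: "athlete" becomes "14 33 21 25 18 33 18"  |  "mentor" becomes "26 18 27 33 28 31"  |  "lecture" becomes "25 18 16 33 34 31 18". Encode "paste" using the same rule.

29 14 32 33 18

a is letter #1 and maps to 14: an offset of 13. Each letter is replaced by its alphabet position (a=1..z=26) + 13.
For paste: p=16→29, a=1→14, s=19→32, t=20→33, e=5→18.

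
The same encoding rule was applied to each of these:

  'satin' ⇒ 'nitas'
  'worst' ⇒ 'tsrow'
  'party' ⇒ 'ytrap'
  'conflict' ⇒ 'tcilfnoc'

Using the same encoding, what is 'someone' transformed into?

enoemos

It's just the letters in reverse order.
For someone: reverse → enoemos.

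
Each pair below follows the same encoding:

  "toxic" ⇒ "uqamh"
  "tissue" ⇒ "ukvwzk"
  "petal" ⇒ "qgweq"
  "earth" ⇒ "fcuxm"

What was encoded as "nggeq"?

Each letter shifts forward by (position + 1), i.e. 1, 2, 3, … — the shift grows by one for each successive letter.
Undoing it on nggeq: n−1=m, g−2=e, g−3=d, e−4=a, q−5=l.

medal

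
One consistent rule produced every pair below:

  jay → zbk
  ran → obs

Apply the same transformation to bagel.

mfhbc

The output letters match the input read backwards, each shifted +1: jay reversed is yaj. Two steps: reverse the string, then apply a Caesar shift of +1.
Applying it to bagel: reverse → legab; then shift: l+1=m, e+1=f, g+1=h, a+1=b, b+1=c.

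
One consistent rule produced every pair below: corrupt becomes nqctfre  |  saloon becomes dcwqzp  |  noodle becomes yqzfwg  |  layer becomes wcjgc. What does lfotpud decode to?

address

Shifts by position in corrupt: pos 0: c→n (+11), pos 1: o→q (+2), pos 2: r→c (+11), pos 3: r→t (+2) — repeating every 2. A repeating key of period 2 is used — shifts +11, +2 over and over.
Decoding lfotpud: l−11=a, f−2=d, o−11=d, t−2=r, p−11=e, u−2=s, d−11=s.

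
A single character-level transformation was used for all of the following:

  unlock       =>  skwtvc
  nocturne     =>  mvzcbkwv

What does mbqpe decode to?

white

The output letters match the input read backwards, each shifted +8: unlock reversed is kcolnu. Two steps: reverse the string, then apply a Caesar shift of +8.
Decoding mbqpe: shift back: m−8=e, b−8=t, q−8=i, p−8=h, e−8=w → etihw; then reverse → white.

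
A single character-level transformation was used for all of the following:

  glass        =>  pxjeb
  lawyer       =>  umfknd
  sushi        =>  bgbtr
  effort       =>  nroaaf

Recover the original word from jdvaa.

It's a Vigenère-style cipher with numeric key [9,12]: position i shifts by key[i mod 2].
Undoing it on jdvaa: j−9=a, d−12=r, v−9=m, a−12=o, a−9=r.

armor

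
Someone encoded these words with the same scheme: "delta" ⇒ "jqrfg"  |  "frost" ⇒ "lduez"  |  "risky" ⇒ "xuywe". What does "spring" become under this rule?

ybxuts

It's a Vigenère-style cipher with numeric key [6,12]: position i shifts by key[i mod 2].
On spring: s+6=y, p+12=b, r+6=x, i+12=u, n+6=t, g+12=s.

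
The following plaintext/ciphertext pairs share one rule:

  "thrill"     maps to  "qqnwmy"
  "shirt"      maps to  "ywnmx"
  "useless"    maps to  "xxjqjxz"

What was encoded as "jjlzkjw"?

Two steps: reverse the string, then apply a Caesar shift of +5.
Undoing it on jjlzkjw: shift back: j−5=e, j−5=e, l−5=g, z−5=u, k−5=f, j−5=e, w−5=r → eegufer; then reverse → refugee.

refugee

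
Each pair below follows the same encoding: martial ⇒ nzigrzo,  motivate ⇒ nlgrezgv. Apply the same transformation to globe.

tolyv

Each letter is replaced by its mirror in the alphabet: a↔z, b↔y, c↔x, and so on (the Atbash cipher).
For globe: g↔t, l↔o, o↔l, b↔y, e↔v.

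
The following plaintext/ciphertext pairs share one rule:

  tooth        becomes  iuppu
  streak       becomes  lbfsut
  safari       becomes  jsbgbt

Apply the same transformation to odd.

The output letters match the input read backwards, each shifted +1: tooth reversed is htoot. Read the word backwards and shift each letter +1.
On odd: reverse → ddo; then shift: d+1=e, d+1=e, o+1=p.

eep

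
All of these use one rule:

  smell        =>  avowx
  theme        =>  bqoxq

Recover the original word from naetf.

In smell: s→a is +8, m→v is +9, e→o is +10, l→w is +11 — the shift increases by 1 each position. Letter i (0-indexed) is shifted by i+8, so successive shifts are 8, 9, 10, ….
Undoing it on naetf: n−8=f, a−9=r, e−10=u, t−11=i, f−12=t.

fruit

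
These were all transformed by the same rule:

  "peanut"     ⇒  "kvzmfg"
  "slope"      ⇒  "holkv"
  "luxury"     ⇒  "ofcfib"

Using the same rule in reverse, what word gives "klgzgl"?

potato

Each pair mirrors across the alphabet (p↔k, e↔v, a↔z): positions sum to 25. Letters are reflected about the middle of the alphabet (position → 25−position): Atbash.
Undoing it on klgzgl: k↔p, l↔o, g↔t, z↔a, g↔t, l↔o.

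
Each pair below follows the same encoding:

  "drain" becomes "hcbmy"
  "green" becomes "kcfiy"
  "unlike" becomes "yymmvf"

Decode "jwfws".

Shifts by position in drain: pos 0: d→h (+4), pos 1: r→c (+11), pos 2: a→b (+1), pos 3: i→m (+4), pos 4: n→y (+11) — repeating every 3. A repeating key of period 3 is used — shifts +4, +11, +1 over and over.
Undoing it on jwfws: j−4=f, w−11=l, f−1=e, w−4=s, s−11=h.

flesh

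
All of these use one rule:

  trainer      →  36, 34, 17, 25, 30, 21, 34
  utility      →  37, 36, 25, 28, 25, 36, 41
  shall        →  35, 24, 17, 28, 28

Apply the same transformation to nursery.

30, 37, 34, 35, 21, 34, 41

t is letter #20 and maps to 36: an offset of 16. Letters become their 1-based position plus 16 (so a→17, b→18, …).
For nursery: n=14→30, u=21→37, r=18→34, s=19→35, e=5→21, r=18→34, y=25→41.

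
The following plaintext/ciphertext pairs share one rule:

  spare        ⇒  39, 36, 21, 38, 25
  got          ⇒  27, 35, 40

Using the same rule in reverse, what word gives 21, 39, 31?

ask

s is letter #19 and maps to 39: an offset of 20. The number is (letter's place in the alphabet, a=1) + 20.
Reversing it on 21, 39, 31: 21→(21−20)÷1=1=a, 39→(39−20)÷1=19=s, 31→(31−20)÷1=11=k.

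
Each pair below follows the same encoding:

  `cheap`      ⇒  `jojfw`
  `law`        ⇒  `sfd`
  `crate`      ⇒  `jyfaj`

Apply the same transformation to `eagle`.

The shift depends on letter class: consonant c→j is +7, but vowel e→j is +5. The rule splits by letter class: vowels +5, consonants +7.
For eagle: e(vowel)+5=j, a(vowel)+5=f, g(cons)+7=n, l(cons)+7=s, e(vowel)+5=j.

jfnsj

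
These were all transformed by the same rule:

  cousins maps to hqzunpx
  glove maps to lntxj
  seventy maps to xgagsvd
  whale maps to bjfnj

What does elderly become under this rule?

A repeating key of period 2 is used — shifts +5, +2 over and over.
For elderly: e+5=j, l+2=n, d+5=i, e+2=g, r+5=w, l+2=n, y+5=d.

jnigwnd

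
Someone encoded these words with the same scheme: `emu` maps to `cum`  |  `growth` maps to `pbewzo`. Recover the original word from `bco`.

gut

The output letters match the input read backwards, each shifted +8: emu reversed is ume. Read the word backwards and shift each letter +8.
Undoing it on bco: shift back: b−8=t, c−8=u, o−8=g → tug; then reverse → gut.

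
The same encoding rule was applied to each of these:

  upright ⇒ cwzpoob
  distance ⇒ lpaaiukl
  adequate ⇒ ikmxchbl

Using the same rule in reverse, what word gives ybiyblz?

quarter

Shifts by position in upright: pos 0: u→c (+8), pos 1: p→w (+7), pos 2: r→z (+8), pos 3: i→p (+7) — repeating every 2. A repeating key of period 2 is used — shifts +8, +7 over and over.
Reversing it on ybiyblz: y−8=q, b−7=u, i−8=a, y−7=r, b−8=t, l−7=e, z−8=r.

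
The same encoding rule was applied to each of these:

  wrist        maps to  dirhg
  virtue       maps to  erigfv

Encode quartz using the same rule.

Each pair mirrors across the alphabet (w↔d, r↔i, i↔r): positions sum to 25. Each letter is replaced by its mirror in the alphabet: a↔z, b↔y, c↔x, and so on (the Atbash cipher).
For quartz: q↔j, u↔f, a↔z, r↔i, t↔g, z↔a.

jfziga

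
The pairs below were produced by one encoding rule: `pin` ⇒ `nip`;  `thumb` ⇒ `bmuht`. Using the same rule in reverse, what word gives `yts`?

The output letters match the input read backwards: pin reversed is nip. The word is simply reversed.
Decoding yts: then reverse → sty.

sty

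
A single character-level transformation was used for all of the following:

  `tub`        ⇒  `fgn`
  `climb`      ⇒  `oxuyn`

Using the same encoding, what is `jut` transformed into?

vgf

Compare letters: t→f is +12, u→g is +12, b→n is +12 — a constant shift. Each letter is shifted forward by 12 in the alphabet (a Caesar shift of +12).
For jut: j+12=v, u+12=g, t+12=f.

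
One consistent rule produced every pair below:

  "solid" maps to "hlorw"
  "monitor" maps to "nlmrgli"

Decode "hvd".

sew

This is the alphabet-reversal cipher (Atbash): a becomes z, b becomes y, etc.
Undoing it on hvd: h↔s, v↔e, d↔w.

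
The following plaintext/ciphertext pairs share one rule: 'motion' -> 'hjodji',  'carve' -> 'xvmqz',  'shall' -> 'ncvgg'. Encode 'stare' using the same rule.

It's a constant shift of +21 (ROT21).
For stare: s+21=n, t+21=o, a+21=v, r+21=m, e+21=z.

novmz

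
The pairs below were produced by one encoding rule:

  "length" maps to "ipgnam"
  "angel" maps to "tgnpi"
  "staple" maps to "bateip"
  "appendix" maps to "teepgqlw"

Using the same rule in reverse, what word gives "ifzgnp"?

l(11)→i(8) and e(4)→p(15) fit y≡25x+19 (mod 26); the inverse of 25 mod 26 is 25. This is an affine cipher: with a=0,…,z=25, each position x becomes (25x+19) mod 26.
Undoing it on ifzgnp: i(8)→25·(8−19)≡11=l; f(5)→25·(5−19)≡14=o; z(25)→25·(25−19)≡20=u; g(6)→25·(6−19)≡13=n; n(13)→25·(13−19)≡6=g; p(15)→25·(15−19)≡4=e (all mod 26).

lounge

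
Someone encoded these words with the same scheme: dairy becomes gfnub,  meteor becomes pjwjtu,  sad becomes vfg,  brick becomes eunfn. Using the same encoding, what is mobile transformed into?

ptenoj

The shift depends on letter class: consonant d→g is +3, but vowel a→f is +5. Two shifts are in play — +5 for a/e/i/o/u, +3 for every other letter.
On mobile: m(cons)+3=p, o(vowel)+5=t, b(cons)+3=e, i(vowel)+5=n, l(cons)+3=o, e(vowel)+5=j.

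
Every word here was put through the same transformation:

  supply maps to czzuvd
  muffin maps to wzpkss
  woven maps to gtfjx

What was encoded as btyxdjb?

rooster

Shifts by position in supply: pos 0: s→c (+10), pos 1: u→z (+5), pos 2: p→z (+10), pos 3: p→u (+5) — repeating every 2. A repeating key of period 2 is used — shifts +10, +5 over and over.
Undoing it on btyxdjb: b−10=r, t−5=o, y−10=o, x−5=s, d−10=t, j−5=e, b−10=r.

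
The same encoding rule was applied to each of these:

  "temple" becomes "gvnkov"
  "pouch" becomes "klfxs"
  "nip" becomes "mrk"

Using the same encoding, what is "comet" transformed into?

Each pair mirrors across the alphabet (t↔g, e↔v, m↔n): positions sum to 25. This is the alphabet-reversal cipher (Atbash): a becomes z, b becomes y, etc.
On comet: c↔x, o↔l, m↔n, e↔v, t↔g.

xlnvg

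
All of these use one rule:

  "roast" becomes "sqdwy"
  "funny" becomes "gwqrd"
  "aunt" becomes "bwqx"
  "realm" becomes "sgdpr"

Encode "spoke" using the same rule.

trroj

In roast: r→s is +1, o→q is +2, a→d is +3, s→w is +4 — the shift increases by 1 each position. The shift increases by 1 at each position, starting from +1: 1, 2, 3, ….
On spoke: s+1=t, p+2=r, o+3=r, k+4=o, e+5=j.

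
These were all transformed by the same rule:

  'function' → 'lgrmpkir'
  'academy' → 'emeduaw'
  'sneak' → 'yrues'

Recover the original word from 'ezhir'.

Each letter's alphabet position (a=0..z=25) is mapped through 17·x+4 mod 26 — an affine cipher.
Undoing it on ezhir: e(4)→23·(4−4)≡0=a; z(25)→23·(25−4)≡15=p; h(7)→23·(7−4)≡17=r; i(8)→23·(8−4)≡14=o; r(17)→23·(17−4)≡13=n (all mod 26).

apron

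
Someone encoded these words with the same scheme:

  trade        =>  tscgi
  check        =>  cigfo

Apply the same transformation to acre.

The shift increases by 1 at each position, starting from +0: 0, 1, 2, ….
For acre: a+0=a, c+1=d, r+2=t, e+3=h.

adth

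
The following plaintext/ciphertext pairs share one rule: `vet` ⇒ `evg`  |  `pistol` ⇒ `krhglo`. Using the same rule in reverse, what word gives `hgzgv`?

state

Each pair mirrors across the alphabet (v↔e, e↔v, t↔g): positions sum to 25. Each letter is replaced by its mirror in the alphabet: a↔z, b↔y, c↔x, and so on (the Atbash cipher).
Decoding hgzgv: h↔s, g↔t, z↔a, g↔t, v↔e.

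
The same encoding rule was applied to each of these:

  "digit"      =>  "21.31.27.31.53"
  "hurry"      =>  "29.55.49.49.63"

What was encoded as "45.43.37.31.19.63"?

d(#4)→21 and i(#9)→31: differences scale by 2, so n = 2·pos + 13. With a=1..z=26, the number is 2·pos + 13.
Reversing it on 45.43.37.31.19.63: 45→(45−13)÷2=16=p, 43→(43−13)÷2=15=o, 37→(37−13)÷2=12=l, 31→(31−13)÷2=9=i, 19→(19−13)÷2=3=c, 63→(63−13)÷2=25=y.

policy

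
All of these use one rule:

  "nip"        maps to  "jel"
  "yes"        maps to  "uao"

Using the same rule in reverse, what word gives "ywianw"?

camera

Compare letters: n→j is +22, i→e is +22, p→l is +22 — a constant shift. Each letter is shifted forward by 22 in the alphabet (a Caesar shift of +22).
Reversing it on ywianw: y−22=c, w−22=a, i−22=m, a−22=e, n−22=r, w−22=a.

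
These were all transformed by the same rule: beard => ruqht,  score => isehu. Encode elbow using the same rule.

ubrem

Compare letters: b→r is +16, e→u is +16, a→q is +16 — a constant shift. This is a Caesar cipher with shift 16.
Applying it to elbow: e+16=u, l+16=b, b+16=r, o+16=e, w+16=m.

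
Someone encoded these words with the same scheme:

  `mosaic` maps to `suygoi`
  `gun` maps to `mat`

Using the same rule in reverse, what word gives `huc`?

It's a constant shift of +6 (ROT6).
Decoding huc: h−6=b, u−6=o, c−6=w.

bow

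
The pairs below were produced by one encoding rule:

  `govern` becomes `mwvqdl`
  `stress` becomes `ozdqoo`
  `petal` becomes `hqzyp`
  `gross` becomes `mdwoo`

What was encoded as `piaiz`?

limit

g(6)→m(12) and o(14)→w(22) fit y≡11x+24 (mod 26); the inverse of 11 mod 26 is 19. Each letter's alphabet position (a=0..z=25) is mapped through 11·x+24 mod 26 — an affine cipher.
Decoding piaiz: p(15)→19·(15−24)≡11=l; i(8)→19·(8−24)≡8=i; a(0)→19·(0−24)≡12=m; i(8)→19·(8−24)≡8=i; z(25)→19·(25−24)≡19=t (all mod 26).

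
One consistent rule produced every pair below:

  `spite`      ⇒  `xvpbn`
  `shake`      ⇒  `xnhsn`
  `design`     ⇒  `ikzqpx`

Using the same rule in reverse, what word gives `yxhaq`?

trash

In spite: s→x is +5, p→v is +6, i→p is +7, t→b is +8 — the shift increases by 1 each position. Each letter shifts forward by (position + 5), i.e. 5, 6, 7, … — the shift grows by one for each successive letter.
Reversing it on yxhaq: y−5=t, x−6=r, h−7=a, a−8=s, q−9=h.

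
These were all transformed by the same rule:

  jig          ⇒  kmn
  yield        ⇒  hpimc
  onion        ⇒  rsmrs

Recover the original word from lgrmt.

The output letters match the input read backwards, each shifted +4: jig reversed is gij. The word is reversed, then every letter is shifted forward by 4.
Undoing it on lgrmt: shift back: l−4=h, g−4=c, r−4=n, m−4=i, t−4=p → hcnip; then reverse → pinch.

pinch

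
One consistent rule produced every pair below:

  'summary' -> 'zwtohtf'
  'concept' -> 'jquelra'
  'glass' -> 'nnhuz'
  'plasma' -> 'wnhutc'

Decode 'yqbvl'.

route

Shifts by position in summary: pos 0: s→z (+7), pos 1: u→w (+2), pos 2: m→t (+7), pos 3: m→o (+2) — repeating every 2. The shifts repeat in a cycle of length 2: positions 0,1,… shift by +7, +2, then the pattern repeats.
Reversing it on yqbvl: y−7=r, q−2=o, b−7=u, v−2=t, l−7=e.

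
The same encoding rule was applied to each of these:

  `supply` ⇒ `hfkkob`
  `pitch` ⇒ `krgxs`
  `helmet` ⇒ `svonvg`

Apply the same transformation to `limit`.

ornrg

Each pair mirrors across the alphabet (s↔h, u↔f, p↔k): positions sum to 25. This is the alphabet-reversal cipher (Atbash): a becomes z, b becomes y, etc.
Applying it to limit: l↔o, i↔r, m↔n, i↔r, t↔g.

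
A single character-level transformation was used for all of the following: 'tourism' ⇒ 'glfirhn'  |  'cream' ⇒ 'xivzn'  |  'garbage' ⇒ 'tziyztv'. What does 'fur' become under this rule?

Each pair mirrors across the alphabet (t↔g, o↔l, u↔f): positions sum to 25. Each letter is replaced by its mirror in the alphabet: a↔z, b↔y, c↔x, and so on (the Atbash cipher).
Applying it to fur: f↔u, u↔f, r↔i.

ufi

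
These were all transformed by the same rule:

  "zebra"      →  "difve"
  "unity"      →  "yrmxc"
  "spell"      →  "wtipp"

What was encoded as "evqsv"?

armor

Each letter is shifted forward by 4 in the alphabet (a Caesar shift of +4).
Undoing it on evqsv: e−4=a, v−4=r, q−4=m, s−4=o, v−4=r.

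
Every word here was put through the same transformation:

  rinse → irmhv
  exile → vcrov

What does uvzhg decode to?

Each pair mirrors across the alphabet (r↔i, i↔r, n↔m): positions sum to 25. Each letter is replaced by its mirror in the alphabet: a↔z, b↔y, c↔x, and so on (the Atbash cipher).
Undoing it on uvzhg: u↔f, v↔e, z↔a, h↔s, g↔t.

feast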